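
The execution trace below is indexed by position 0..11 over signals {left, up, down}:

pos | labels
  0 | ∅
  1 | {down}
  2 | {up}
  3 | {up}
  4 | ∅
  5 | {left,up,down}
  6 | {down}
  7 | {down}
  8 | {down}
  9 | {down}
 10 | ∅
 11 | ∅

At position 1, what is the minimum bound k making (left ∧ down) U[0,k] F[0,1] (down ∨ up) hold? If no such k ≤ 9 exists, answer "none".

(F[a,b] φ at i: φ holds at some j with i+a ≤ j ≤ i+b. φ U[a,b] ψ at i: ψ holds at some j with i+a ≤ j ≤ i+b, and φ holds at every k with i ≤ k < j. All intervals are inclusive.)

Need earliest j ≥ 1 with F[0,1] (down ∨ up), and (left ∧ down) at every k in [1,j-1].
  j=1: rhs holds (empty prefix). k = 0.

0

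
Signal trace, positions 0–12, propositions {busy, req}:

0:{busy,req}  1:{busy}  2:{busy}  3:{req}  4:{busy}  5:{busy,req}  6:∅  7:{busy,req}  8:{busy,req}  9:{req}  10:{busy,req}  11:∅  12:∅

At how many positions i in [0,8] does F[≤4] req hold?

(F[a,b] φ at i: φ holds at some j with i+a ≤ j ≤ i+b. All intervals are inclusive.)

9

Evaluate at each i in [0,8]:
  i=0: ✓ (witness j=0)
  i=1: ✓ (witness j=3)
  i=2: ✓ (witness j=3)
  i=3: ✓ (witness j=3)
  i=4: ✓ (witness j=5)
  i=5: ✓ (witness j=5)
  i=6: ✓ (witness j=7)
  i=7: ✓ (witness j=7)
  i=8: ✓ (witness j=8)
Positions where it holds: {0, 1, 2, 3, 4, 5, 6, 7, 8} → 9.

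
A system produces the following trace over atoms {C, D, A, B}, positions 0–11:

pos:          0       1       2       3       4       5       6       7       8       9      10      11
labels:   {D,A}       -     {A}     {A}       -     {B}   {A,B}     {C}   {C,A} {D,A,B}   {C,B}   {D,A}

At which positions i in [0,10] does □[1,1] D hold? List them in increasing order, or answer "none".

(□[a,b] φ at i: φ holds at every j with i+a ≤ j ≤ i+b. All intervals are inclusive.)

Evaluate at each i in [0,10]:
  i=0: ✗ (fails at j=1)
  i=1: ✗ (fails at j=2)
  i=2: ✗ (fails at j=3)
  i=3: ✗ (fails at j=4)
  i=4: ✗ (fails at j=5)
  i=5: ✗ (fails at j=6)
  i=6: ✗ (fails at j=7)
  i=7: ✗ (fails at j=8)
  i=8: ✓ (all of [9,9])
  i=9: ✗ (fails at j=10)
  i=10: ✓ (all of [11,11])

8, 10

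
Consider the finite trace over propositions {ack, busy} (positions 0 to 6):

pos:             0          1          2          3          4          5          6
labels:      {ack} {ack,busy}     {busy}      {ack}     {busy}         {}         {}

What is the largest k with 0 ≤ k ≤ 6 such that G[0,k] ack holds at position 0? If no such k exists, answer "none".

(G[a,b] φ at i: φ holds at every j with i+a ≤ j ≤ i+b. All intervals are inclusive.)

1

ack must hold from j=0 onward; find where it first fails.
  j=0: holds
  j=1: holds
  j=2: fails
Holds on [0,1], so largest k = 1.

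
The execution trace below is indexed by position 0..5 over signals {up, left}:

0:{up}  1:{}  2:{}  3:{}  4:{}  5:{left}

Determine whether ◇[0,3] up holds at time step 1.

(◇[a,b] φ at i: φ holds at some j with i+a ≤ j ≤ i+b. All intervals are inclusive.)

False

Check up at each j in [1,4]:
  j=1: false
  j=2: false
  j=3: false
  j=4: false
No position in the window satisfies it → formula fails.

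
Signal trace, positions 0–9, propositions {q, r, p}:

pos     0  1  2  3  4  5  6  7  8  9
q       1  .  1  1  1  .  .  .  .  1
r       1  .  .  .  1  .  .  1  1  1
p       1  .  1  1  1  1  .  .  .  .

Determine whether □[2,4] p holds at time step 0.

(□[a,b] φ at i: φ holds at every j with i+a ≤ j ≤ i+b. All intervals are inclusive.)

Check p at every j in [2,4]:
  j=2: true
  j=3: true
  j=4: true
All positions satisfy it → formula holds.

Holds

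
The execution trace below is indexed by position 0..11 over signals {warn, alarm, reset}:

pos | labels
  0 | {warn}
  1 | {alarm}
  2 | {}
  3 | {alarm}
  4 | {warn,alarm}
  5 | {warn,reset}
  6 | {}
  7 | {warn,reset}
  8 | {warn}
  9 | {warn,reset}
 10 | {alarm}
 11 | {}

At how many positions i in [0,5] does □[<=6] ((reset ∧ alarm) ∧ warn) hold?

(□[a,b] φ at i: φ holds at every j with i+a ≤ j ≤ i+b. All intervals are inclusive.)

Evaluate at each i in [0,5]:
  i=0: ✗ (fails at j=0)
  i=1: ✗ (fails at j=1)
  i=2: ✗ (fails at j=2)
  i=3: ✗ (fails at j=3)
  i=4: ✗ (fails at j=4)
  i=5: ✗ (fails at j=5)
Positions where it holds: {} → 0.

0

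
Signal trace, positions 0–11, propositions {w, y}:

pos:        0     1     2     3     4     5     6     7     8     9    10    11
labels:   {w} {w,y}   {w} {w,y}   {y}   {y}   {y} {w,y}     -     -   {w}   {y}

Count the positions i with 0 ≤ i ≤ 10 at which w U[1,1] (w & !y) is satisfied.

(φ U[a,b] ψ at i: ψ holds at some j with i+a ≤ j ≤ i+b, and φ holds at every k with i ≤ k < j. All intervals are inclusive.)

1

Evaluate at each i in [0,10]:
  i=0: ✗ (no rhs in [1,1])
  i=1: ✓ (rhs at j=2; lhs holds on [1,1])
  i=2: ✗ (no rhs in [3,3])
  i=3: ✗ (no rhs in [4,4])
  i=4: ✗ (no rhs in [5,5])
  i=5: ✗ (no rhs in [6,6])
  i=6: ✗ (no rhs in [7,7])
  i=7: ✗ (no rhs in [8,8])
  i=8: ✗ (no rhs in [9,9])
  i=9: ✗ (lhs fails at k=9 before rhs at j=10)
  i=10: ✗ (no rhs in [11,11])
Positions where it holds: {1} → 1.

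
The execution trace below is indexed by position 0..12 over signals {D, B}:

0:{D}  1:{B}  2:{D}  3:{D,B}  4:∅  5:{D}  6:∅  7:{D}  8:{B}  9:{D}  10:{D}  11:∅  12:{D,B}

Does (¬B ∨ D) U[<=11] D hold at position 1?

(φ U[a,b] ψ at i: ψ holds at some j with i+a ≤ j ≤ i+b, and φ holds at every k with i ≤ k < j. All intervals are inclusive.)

Need some j in [1,12] with D, and (¬B ∨ D) at every k in [1,j-1].
  j=1: D false.
  j=2: D holds, but (¬B ∨ D) fails at k=1 → not this j.
  j=3: D holds, but (¬B ∨ D) fails at k=1 → not this j.
  j=4: D false.
  j=5: D holds, but (¬B ∨ D) fails at k=1 → not this j.
  j=6: D false.
  j=7: D holds, but (¬B ∨ D) fails at k=1 → not this j.
  j=8: D false.
  j=9: D holds, but (¬B ∨ D) fails at k=1 → not this j.
  j=10: D holds, but (¬B ∨ D) fails at k=1 → not this j.
  j=11: D false.
  j=12: D holds, but (¬B ∨ D) fails at k=1 → not this j.
No j in the window works → until fails.

No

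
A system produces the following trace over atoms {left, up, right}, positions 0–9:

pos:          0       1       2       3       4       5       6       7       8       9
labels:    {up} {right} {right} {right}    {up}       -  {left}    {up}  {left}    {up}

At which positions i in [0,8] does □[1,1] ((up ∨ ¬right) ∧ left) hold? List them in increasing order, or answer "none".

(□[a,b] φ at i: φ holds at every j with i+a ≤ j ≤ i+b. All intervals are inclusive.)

Evaluate at each i in [0,8]:
  i=0: ✗ (fails at j=1)
  i=1: ✗ (fails at j=2)
  i=2: ✗ (fails at j=3)
  i=3: ✗ (fails at j=4)
  i=4: ✗ (fails at j=5)
  i=5: ✓ (all of [6,6])
  i=6: ✗ (fails at j=7)
  i=7: ✓ (all of [8,8])
  i=8: ✗ (fails at j=9)

5, 7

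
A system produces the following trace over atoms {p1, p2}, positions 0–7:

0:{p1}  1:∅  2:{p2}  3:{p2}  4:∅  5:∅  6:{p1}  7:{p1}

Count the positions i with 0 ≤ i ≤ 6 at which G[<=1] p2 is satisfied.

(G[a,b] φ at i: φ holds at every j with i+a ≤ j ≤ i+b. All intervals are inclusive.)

Evaluate at each i in [0,6]:
  i=0: ✗ (fails at j=0)
  i=1: ✗ (fails at j=1)
  i=2: ✓ (all of [2,3])
  i=3: ✗ (fails at j=4)
  i=4: ✗ (fails at j=4)
  i=5: ✗ (fails at j=5)
  i=6: ✗ (fails at j=6)
Positions where it holds: {2} → 1.

1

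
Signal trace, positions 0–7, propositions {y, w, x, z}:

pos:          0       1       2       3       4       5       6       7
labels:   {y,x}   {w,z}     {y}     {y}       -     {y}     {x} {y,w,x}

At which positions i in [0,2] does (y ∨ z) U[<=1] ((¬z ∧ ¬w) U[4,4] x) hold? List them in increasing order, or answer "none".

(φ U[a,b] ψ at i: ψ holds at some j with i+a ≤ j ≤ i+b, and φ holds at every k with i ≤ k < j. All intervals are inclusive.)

1, 2

Evaluate at each i in [0,2]:
  i=0: ✗ (no rhs in [0,1])
  i=1: ✓ (rhs at j=2; lhs holds on [1,1])
  i=2: ✓ (rhs at j=2)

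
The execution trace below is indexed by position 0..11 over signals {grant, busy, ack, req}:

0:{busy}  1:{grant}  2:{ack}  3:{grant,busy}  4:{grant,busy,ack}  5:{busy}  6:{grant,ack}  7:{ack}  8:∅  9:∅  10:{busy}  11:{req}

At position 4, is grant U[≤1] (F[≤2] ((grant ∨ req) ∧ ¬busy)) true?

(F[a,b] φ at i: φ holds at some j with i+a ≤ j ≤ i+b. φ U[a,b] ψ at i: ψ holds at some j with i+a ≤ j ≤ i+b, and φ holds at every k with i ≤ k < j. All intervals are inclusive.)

Need some j in [4,5] with F[≤2] ((grant ∨ req) ∧ ¬busy), and grant at every k in [4,j-1].
  j=4: F[≤2] ((grant ∨ req) ∧ ¬busy) holds; no prefix to check → satisfied.

True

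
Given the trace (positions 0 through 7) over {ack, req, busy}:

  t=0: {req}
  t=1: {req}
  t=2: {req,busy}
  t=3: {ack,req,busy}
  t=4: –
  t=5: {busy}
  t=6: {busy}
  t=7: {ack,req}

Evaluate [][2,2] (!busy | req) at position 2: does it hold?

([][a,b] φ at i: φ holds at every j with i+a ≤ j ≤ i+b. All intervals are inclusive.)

Check (!busy | req) at every j in [4,4]:
  j=4: true
All positions satisfy it → formula holds.

Holds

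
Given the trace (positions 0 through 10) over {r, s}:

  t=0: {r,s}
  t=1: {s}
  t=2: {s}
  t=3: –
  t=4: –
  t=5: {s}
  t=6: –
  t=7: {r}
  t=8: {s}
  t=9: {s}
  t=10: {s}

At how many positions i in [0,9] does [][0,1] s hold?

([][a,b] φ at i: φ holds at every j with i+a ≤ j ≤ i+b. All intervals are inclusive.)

Evaluate at each i in [0,9]:
  i=0: ✓ (all of [0,1])
  i=1: ✓ (all of [1,2])
  i=2: ✗ (fails at j=3)
  i=3: ✗ (fails at j=3)
  i=4: ✗ (fails at j=4)
  i=5: ✗ (fails at j=6)
  i=6: ✗ (fails at j=6)
  i=7: ✗ (fails at j=7)
  i=8: ✓ (all of [8,9])
  i=9: ✓ (all of [9,10])
Positions where it holds: {0, 1, 8, 9} → 4.

4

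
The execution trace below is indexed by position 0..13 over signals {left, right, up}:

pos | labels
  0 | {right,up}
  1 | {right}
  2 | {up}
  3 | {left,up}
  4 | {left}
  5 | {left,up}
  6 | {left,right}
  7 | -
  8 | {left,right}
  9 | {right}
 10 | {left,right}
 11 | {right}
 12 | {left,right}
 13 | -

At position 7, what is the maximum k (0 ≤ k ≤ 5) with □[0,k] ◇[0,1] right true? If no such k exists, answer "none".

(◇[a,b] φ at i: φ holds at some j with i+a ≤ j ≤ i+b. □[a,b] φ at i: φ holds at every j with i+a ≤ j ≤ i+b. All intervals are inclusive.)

5

◇[0,1] right must hold from j=7 onward; find where it first fails.
  j=7: holds
  j=8: holds
  j=9: holds
  j=10: holds
  j=11: holds
  j=12: holds
Holds through j=12; largest k = 5.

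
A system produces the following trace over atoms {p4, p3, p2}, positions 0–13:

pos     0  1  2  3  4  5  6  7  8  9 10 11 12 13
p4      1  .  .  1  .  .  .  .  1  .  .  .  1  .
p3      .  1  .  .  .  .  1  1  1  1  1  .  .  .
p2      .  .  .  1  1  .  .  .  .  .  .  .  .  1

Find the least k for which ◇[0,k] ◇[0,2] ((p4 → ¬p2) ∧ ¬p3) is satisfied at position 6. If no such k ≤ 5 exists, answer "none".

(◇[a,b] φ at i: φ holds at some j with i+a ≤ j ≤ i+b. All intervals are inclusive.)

3

Scan j = 6,7,… for ◇[0,2] ((p4 → ¬p2) ∧ ¬p3):
  j=6: fails
  j=7: fails
  j=8: fails
  j=9: holds
First hit at j=9, so smallest k = 9-6 = 3.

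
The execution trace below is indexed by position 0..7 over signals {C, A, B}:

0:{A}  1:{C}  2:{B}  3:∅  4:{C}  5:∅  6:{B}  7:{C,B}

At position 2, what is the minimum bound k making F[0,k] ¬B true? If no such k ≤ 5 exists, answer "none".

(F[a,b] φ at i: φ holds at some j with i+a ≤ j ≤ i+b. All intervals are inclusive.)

Scan j = 2,3,… for ¬B:
  j=2: fails
  j=3: holds
First hit at j=3, so smallest k = 3-2 = 1.

1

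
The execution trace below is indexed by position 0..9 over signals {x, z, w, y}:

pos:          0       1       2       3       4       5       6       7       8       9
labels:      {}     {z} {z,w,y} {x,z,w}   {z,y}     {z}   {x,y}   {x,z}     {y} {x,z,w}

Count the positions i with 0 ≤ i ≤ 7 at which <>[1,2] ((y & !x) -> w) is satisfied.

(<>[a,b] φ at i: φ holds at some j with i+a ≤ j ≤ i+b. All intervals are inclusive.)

Evaluate at each i in [0,7]:
  i=0: ✓ (witness j=1)
  i=1: ✓ (witness j=2)
  i=2: ✓ (witness j=3)
  i=3: ✓ (witness j=5)
  i=4: ✓ (witness j=5)
  i=5: ✓ (witness j=6)
  i=6: ✓ (witness j=7)
  i=7: ✓ (witness j=9)
Positions where it holds: {0, 1, 2, 3, 4, 5, 6, 7} → 8.

8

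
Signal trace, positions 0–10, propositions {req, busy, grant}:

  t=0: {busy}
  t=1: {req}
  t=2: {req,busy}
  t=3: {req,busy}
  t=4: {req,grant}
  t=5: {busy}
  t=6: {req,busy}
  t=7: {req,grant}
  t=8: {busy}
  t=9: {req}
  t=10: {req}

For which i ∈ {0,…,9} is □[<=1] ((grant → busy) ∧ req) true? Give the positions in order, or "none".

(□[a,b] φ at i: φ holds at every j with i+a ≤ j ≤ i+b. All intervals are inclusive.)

1, 2, 9

Evaluate at each i in [0,9]:
  i=0: ✗ (fails at j=0)
  i=1: ✓ (all of [1,2])
  i=2: ✓ (all of [2,3])
  i=3: ✗ (fails at j=4)
  i=4: ✗ (fails at j=4)
  i=5: ✗ (fails at j=5)
  i=6: ✗ (fails at j=7)
  i=7: ✗ (fails at j=7)
  i=8: ✗ (fails at j=8)
  i=9: ✓ (all of [9,10])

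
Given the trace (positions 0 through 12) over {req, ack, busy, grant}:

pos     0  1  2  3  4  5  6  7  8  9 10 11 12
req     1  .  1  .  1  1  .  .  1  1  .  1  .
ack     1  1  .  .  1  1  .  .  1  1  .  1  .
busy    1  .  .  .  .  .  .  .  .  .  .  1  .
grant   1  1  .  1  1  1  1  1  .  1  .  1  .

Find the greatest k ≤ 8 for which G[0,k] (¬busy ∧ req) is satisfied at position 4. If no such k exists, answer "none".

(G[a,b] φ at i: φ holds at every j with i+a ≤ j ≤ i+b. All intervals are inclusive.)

1

(¬busy ∧ req) must hold from j=4 onward; find where it first fails.
  j=4: holds
  j=5: holds
  j=6: fails
Holds on [4,5], so largest k = 1.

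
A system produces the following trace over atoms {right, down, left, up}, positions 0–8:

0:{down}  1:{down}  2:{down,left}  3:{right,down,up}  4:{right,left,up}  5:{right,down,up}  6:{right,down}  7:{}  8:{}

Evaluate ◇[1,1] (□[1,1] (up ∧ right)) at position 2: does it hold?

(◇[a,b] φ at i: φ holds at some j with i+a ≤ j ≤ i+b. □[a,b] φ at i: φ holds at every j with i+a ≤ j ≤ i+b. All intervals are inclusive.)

Check □[1,1] (up ∧ right) at each j in [3,3]:
  j=3: holds on [4,4]
Found at j=3 → formula holds.

True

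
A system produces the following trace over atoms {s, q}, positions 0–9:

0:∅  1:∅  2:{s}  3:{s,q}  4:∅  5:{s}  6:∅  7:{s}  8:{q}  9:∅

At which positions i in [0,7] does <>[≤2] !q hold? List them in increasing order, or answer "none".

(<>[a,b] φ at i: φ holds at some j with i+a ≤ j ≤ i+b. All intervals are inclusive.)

Evaluate at each i in [0,7]:
  i=0: ✓ (witness j=0)
  i=1: ✓ (witness j=1)
  i=2: ✓ (witness j=2)
  i=3: ✓ (witness j=4)
  i=4: ✓ (witness j=4)
  i=5: ✓ (witness j=5)
  i=6: ✓ (witness j=6)
  i=7: ✓ (witness j=7)

0, 1, 2, 3, 4, 5, 6, 7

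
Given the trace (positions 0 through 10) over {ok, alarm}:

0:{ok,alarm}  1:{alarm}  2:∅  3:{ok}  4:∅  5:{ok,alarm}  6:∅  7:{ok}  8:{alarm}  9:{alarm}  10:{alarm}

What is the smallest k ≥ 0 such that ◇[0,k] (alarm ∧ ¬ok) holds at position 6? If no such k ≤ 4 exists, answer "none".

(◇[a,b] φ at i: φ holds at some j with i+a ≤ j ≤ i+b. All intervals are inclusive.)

2

Scan j = 6,7,… for (alarm ∧ ¬ok):
  j=6: fails
  j=7: fails
  j=8: holds
First hit at j=8, so smallest k = 8-6 = 2.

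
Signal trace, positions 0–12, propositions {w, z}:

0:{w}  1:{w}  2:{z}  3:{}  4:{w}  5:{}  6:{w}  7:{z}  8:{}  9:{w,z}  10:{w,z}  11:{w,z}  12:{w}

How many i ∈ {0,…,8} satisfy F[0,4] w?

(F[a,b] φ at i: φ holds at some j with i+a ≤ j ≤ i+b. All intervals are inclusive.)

Evaluate at each i in [0,8]:
  i=0: ✓ (witness j=0)
  i=1: ✓ (witness j=1)
  i=2: ✓ (witness j=4)
  i=3: ✓ (witness j=4)
  i=4: ✓ (witness j=4)
  i=5: ✓ (witness j=6)
  i=6: ✓ (witness j=6)
  i=7: ✓ (witness j=9)
  i=8: ✓ (witness j=9)
Positions where it holds: {0, 1, 2, 3, 4, 5, 6, 7, 8} → 9.

9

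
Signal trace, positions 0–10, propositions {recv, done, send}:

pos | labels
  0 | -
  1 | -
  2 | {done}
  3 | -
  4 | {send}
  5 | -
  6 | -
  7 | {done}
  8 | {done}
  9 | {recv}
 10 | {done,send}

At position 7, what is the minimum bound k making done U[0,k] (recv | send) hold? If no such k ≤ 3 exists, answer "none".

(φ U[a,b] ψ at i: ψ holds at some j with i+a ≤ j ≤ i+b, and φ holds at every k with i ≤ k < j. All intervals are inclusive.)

Need earliest j ≥ 7 with (recv | send), and done at every k in [7,j-1].
  j=7: rhs fails.
  j=8: rhs fails.
  j=9: rhs holds; lhs holds on [7,8]. k = 2.

2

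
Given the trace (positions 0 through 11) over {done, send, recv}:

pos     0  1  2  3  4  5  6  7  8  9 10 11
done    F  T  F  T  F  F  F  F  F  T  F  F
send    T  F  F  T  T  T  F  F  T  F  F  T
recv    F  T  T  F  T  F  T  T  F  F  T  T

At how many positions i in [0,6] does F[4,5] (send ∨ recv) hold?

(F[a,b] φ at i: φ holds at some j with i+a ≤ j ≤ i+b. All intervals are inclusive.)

Evaluate at each i in [0,6]:
  i=0: ✓ (witness j=4)
  i=1: ✓ (witness j=5)
  i=2: ✓ (witness j=6)
  i=3: ✓ (witness j=7)
  i=4: ✓ (witness j=8)
  i=5: ✓ (witness j=10)
  i=6: ✓ (witness j=10)
Positions where it holds: {0, 1, 2, 3, 4, 5, 6} → 7.

7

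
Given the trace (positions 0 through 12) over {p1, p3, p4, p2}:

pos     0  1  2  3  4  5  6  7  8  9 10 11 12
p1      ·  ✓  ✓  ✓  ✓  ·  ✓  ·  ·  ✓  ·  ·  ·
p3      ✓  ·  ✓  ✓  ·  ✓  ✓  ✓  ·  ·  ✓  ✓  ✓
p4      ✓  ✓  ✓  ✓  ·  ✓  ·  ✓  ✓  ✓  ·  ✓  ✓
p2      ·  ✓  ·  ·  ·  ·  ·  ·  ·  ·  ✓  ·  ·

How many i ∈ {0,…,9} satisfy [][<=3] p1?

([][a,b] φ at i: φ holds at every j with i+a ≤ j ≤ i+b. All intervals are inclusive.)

Evaluate at each i in [0,9]:
  i=0: ✗ (fails at j=0)
  i=1: ✓ (all of [1,4])
  i=2: ✗ (fails at j=5)
  i=3: ✗ (fails at j=5)
  i=4: ✗ (fails at j=5)
  i=5: ✗ (fails at j=5)
  i=6: ✗ (fails at j=7)
  i=7: ✗ (fails at j=7)
  i=8: ✗ (fails at j=8)
  i=9: ✗ (fails at j=10)
Positions where it holds: {1} → 1.

1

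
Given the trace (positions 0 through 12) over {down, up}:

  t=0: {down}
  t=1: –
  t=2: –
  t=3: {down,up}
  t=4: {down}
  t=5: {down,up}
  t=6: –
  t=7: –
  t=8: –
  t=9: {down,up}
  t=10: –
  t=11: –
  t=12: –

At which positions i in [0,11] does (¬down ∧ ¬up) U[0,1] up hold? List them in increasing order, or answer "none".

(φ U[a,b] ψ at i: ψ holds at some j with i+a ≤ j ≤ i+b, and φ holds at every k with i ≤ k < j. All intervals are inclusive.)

Evaluate at each i in [0,11]:
  i=0: ✗ (no rhs in [0,1])
  i=1: ✗ (no rhs in [1,2])
  i=2: ✓ (rhs at j=3; lhs holds on [2,2])
  i=3: ✓ (rhs at j=3)
  i=4: ✗ (lhs fails at k=4 before rhs at j=5)
  i=5: ✓ (rhs at j=5)
  i=6: ✗ (no rhs in [6,7])
  i=7: ✗ (no rhs in [7,8])
  i=8: ✓ (rhs at j=9; lhs holds on [8,8])
  i=9: ✓ (rhs at j=9)
  i=10: ✗ (no rhs in [10,11])
  i=11: ✗ (no rhs in [11,12])

2, 3, 5, 8, 9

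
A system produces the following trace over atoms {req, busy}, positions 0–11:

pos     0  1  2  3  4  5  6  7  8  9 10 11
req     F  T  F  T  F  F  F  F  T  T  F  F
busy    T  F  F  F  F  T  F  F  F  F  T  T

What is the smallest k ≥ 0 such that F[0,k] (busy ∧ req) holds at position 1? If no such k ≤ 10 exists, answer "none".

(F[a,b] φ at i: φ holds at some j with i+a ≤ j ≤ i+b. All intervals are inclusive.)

none

Scan j = 1,2,… for (busy ∧ req):
  j=1: fails
  j=2: fails
  j=3: fails
  j=4: fails
  j=5: fails
  j=6: fails
  j=7: fails
  j=8: fails
  j=9: fails
  j=10: fails
  j=11: fails
No j in [1,11] satisfies it → none.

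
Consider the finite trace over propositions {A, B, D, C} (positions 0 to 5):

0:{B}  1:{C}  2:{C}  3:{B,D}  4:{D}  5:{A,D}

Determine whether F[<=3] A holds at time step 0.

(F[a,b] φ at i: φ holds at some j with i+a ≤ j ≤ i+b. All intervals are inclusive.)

False

Check A at each j in [0,3]:
  j=0: false
  j=1: false
  j=2: false
  j=3: false
No position in the window satisfies it → formula fails.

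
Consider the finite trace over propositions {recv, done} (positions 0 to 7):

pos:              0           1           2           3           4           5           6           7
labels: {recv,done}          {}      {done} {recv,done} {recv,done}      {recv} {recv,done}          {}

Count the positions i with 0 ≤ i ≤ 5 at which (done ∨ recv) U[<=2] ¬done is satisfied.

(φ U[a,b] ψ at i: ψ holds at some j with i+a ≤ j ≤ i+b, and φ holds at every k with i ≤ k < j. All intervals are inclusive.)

5

Evaluate at each i in [0,5]:
  i=0: ✓ (rhs at j=1; lhs holds on [0,0])
  i=1: ✓ (rhs at j=1)
  i=2: ✗ (no rhs in [2,4])
  i=3: ✓ (rhs at j=5; lhs holds on [3,4])
  i=4: ✓ (rhs at j=5; lhs holds on [4,4])
  i=5: ✓ (rhs at j=5)
Positions where it holds: {0, 1, 3, 4, 5} → 5.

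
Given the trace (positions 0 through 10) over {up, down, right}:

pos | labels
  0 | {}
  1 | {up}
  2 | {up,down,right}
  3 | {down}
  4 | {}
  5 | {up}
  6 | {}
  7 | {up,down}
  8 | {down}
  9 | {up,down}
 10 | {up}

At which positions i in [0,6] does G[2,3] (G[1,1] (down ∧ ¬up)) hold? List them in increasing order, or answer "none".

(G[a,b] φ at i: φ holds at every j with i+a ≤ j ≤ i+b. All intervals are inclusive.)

none

Evaluate at each i in [0,6]:
  i=0: ✗ (fails at j=3)
  i=1: ✗ (fails at j=3)
  i=2: ✗ (fails at j=4)
  i=3: ✗ (fails at j=5)
  i=4: ✗ (fails at j=6)
  i=5: ✗ (fails at j=8)
  i=6: ✗ (fails at j=8)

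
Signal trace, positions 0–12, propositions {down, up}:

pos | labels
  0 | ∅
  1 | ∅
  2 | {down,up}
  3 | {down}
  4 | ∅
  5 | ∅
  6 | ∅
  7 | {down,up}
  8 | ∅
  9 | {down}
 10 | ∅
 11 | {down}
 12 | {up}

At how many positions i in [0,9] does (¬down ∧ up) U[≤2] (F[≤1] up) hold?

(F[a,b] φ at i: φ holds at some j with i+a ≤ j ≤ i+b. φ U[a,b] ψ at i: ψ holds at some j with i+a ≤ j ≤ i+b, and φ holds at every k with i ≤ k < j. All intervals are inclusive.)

4

Evaluate at each i in [0,9]:
  i=0: ✗ (lhs fails at k=0 before rhs at j=1)
  i=1: ✓ (rhs at j=1)
  i=2: ✓ (rhs at j=2)
  i=3: ✗ (no rhs in [3,5])
  i=4: ✗ (lhs fails at k=4 before rhs at j=6)
  i=5: ✗ (lhs fails at k=5 before rhs at j=6)
  i=6: ✓ (rhs at j=6)
  i=7: ✓ (rhs at j=7)
  i=8: ✗ (no rhs in [8,10])
  i=9: ✗ (lhs fails at k=9 before rhs at j=11)
Positions where it holds: {1, 2, 6, 7} → 4.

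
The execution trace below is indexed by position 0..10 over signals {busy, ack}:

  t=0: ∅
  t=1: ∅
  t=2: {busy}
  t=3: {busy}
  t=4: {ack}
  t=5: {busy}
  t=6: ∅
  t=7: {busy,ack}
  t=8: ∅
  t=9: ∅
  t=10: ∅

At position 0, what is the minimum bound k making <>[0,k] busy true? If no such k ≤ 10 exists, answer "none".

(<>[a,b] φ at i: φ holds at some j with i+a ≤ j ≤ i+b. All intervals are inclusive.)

Scan j = 0,1,… for busy:
  j=0: fails
  j=1: fails
  j=2: holds
First hit at j=2, so smallest k = 2-0 = 2.

2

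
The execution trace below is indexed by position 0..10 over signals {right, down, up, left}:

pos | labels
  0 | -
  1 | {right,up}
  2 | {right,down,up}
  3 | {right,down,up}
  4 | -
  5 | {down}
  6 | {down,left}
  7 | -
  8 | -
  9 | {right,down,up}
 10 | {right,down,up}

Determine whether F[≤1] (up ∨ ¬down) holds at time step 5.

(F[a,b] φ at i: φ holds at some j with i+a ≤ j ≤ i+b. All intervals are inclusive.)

Check (up ∨ ¬down) at each j in [5,6]:
  j=5: false
  j=6: false
No position in the window satisfies it → formula fails.

False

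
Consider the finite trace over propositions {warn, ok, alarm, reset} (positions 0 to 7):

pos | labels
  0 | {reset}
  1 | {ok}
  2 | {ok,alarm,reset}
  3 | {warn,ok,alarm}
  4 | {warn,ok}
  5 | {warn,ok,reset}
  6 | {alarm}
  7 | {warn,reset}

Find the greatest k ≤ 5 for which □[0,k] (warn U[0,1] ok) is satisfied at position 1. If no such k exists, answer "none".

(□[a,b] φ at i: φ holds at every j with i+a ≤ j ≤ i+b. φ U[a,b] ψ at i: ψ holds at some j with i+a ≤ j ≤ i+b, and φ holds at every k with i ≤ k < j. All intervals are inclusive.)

(warn U[0,1] ok) must hold from j=1 onward; find where it first fails.
  j=1: holds
  j=2: holds
  j=3: holds
  j=4: holds
  j=5: holds
  j=6: fails
Holds on [1,5], so largest k = 4.

4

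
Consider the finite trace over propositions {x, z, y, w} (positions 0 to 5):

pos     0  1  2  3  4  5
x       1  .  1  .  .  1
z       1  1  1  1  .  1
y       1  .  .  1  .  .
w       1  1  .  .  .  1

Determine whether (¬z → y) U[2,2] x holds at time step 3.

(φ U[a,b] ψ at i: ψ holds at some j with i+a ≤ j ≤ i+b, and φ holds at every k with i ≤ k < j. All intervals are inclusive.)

No

Need some j in [5,5] with x, and (¬z → y) at every k in [3,j-1].
  j=5: x holds, but (¬z → y) fails at k=4 → not this j.
No j in the window works → until fails.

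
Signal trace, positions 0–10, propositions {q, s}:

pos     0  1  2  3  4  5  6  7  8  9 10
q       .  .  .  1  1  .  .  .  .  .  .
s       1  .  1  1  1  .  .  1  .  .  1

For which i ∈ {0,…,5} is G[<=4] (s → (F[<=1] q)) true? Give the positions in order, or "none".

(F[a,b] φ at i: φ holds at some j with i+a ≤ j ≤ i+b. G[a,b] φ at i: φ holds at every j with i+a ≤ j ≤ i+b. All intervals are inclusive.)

1, 2

Evaluate at each i in [0,5]:
  i=0: ✗ (fails at j=0)
  i=1: ✓ (all of [1,5])
  i=2: ✓ (all of [2,6])
  i=3: ✗ (fails at j=7)
  i=4: ✗ (fails at j=7)
  i=5: ✗ (fails at j=7)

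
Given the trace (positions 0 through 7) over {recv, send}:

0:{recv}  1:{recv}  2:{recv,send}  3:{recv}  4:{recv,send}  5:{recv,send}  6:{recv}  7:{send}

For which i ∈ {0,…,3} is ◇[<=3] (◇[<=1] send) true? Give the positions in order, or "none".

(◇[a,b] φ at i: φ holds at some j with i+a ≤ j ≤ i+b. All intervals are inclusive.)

0, 1, 2, 3

Evaluate at each i in [0,3]:
  i=0: ✓ (witness j=1)
  i=1: ✓ (witness j=1)
  i=2: ✓ (witness j=2)
  i=3: ✓ (witness j=3)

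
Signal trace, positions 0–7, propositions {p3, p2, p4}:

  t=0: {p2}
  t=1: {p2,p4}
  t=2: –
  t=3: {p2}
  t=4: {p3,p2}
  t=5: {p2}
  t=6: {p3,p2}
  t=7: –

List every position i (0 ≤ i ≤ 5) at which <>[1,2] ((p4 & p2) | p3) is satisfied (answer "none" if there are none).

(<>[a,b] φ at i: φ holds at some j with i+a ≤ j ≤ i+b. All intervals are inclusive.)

Evaluate at each i in [0,5]:
  i=0: ✓ (witness j=1)
  i=1: ✗ (none in [2,3])
  i=2: ✓ (witness j=4)
  i=3: ✓ (witness j=4)
  i=4: ✓ (witness j=6)
  i=5: ✓ (witness j=6)

0, 2, 3, 4, 5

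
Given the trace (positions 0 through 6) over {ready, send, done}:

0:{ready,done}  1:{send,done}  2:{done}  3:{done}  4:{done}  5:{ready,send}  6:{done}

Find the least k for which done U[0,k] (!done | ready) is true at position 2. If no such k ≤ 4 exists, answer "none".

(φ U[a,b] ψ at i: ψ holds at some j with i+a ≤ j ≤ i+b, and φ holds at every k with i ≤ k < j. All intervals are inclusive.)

3

Need earliest j ≥ 2 with (!done | ready), and done at every k in [2,j-1].
  j=2: rhs fails.
  j=3: rhs fails.
  j=4: rhs fails.
  j=5: rhs holds; lhs holds on [2,4]. k = 3.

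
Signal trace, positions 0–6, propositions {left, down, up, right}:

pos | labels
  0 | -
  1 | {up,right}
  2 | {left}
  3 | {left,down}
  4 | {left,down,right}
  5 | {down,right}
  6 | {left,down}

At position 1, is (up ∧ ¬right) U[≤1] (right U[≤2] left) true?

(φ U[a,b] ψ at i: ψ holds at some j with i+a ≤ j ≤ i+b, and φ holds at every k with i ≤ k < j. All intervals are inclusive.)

Holds

Need some j in [1,2] with (right U[≤2] left), and (up ∧ ¬right) at every k in [1,j-1].
  j=1: (right U[≤2] left) holds; no prefix to check → satisfied.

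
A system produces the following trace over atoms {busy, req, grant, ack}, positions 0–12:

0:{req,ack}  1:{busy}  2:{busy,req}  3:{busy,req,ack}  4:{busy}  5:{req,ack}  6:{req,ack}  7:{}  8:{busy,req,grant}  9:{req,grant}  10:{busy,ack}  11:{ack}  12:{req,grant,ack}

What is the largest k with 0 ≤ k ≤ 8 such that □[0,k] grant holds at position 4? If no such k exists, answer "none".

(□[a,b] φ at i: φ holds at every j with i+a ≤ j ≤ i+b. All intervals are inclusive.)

grant must hold from j=4 onward; find where it first fails.
  j=4: fails → no k works.

none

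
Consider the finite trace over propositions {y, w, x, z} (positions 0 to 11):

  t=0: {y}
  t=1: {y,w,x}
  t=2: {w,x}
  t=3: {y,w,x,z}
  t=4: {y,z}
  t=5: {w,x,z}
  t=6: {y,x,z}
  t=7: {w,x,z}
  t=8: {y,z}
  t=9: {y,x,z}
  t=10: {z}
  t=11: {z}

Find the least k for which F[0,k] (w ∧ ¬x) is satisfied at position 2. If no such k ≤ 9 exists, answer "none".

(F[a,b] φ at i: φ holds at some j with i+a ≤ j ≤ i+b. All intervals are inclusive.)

Scan j = 2,3,… for (w ∧ ¬x):
  j=2: fails
  j=3: fails
  j=4: fails
  j=5: fails
  j=6: fails
  j=7: fails
  j=8: fails
  j=9: fails
  j=10: fails
  j=11: fails
No j in [2,11] satisfies it → none.

none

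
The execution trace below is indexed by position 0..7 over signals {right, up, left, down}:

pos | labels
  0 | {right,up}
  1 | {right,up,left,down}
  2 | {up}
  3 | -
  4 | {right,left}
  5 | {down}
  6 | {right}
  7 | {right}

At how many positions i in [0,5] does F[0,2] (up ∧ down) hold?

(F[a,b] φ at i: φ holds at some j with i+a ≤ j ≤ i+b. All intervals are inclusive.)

2

Evaluate at each i in [0,5]:
  i=0: ✓ (witness j=1)
  i=1: ✓ (witness j=1)
  i=2: ✗ (none in [2,4])
  i=3: ✗ (none in [3,5])
  i=4: ✗ (none in [4,6])
  i=5: ✗ (none in [5,7])
Positions where it holds: {0, 1} → 2.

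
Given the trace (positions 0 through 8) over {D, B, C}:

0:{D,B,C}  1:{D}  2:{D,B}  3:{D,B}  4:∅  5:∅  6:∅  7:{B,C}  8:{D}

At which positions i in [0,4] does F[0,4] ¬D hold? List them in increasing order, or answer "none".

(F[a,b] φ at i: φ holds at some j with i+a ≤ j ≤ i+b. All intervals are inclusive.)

0, 1, 2, 3, 4

Evaluate at each i in [0,4]:
  i=0: ✓ (witness j=4)
  i=1: ✓ (witness j=4)
  i=2: ✓ (witness j=4)
  i=3: ✓ (witness j=4)
  i=4: ✓ (witness j=4)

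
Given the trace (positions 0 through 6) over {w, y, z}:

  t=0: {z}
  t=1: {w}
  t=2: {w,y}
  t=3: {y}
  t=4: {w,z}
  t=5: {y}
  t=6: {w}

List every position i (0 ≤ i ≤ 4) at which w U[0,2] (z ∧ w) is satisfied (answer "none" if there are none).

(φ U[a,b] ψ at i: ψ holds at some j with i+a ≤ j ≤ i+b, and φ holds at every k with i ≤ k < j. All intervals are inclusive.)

4

Evaluate at each i in [0,4]:
  i=0: ✗ (no rhs in [0,2])
  i=1: ✗ (no rhs in [1,3])
  i=2: ✗ (lhs fails at k=3 before rhs at j=4)
  i=3: ✗ (lhs fails at k=3 before rhs at j=4)
  i=4: ✓ (rhs at j=4)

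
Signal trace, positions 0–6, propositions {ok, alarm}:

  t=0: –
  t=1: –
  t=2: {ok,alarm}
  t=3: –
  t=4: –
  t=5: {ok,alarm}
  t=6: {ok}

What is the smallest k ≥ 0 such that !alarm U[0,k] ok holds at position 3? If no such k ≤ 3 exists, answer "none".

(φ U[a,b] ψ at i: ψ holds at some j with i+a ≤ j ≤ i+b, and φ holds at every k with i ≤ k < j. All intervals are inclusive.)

2

Need earliest j ≥ 3 with ok, and !alarm at every k in [3,j-1].
  j=3: rhs fails.
  j=4: rhs fails.
  j=5: rhs holds; lhs holds on [3,4]. k = 2.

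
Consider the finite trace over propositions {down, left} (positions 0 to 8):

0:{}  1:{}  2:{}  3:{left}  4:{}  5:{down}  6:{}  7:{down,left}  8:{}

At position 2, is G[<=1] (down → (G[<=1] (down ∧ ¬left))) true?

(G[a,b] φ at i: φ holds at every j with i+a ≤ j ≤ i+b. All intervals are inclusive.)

Check (down → (G[<=1] (down ∧ ¬left))) at every j in [2,3]:
  j=2: antecedent false → ✓
  j=3: antecedent false → ✓
All positions satisfy it → formula holds.

Holds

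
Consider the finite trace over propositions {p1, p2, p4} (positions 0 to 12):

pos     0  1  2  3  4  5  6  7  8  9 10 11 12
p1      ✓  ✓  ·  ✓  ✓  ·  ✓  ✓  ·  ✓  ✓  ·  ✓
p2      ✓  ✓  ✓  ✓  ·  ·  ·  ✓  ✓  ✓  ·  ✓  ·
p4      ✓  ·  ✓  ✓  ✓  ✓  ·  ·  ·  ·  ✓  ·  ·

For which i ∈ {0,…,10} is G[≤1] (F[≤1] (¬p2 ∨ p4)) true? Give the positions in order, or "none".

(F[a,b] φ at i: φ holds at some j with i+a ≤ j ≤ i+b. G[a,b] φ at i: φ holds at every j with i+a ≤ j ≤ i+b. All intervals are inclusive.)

0, 1, 2, 3, 4, 5, 9, 10

Evaluate at each i in [0,10]:
  i=0: ✓ (all of [0,1])
  i=1: ✓ (all of [1,2])
  i=2: ✓ (all of [2,3])
  i=3: ✓ (all of [3,4])
  i=4: ✓ (all of [4,5])
  i=5: ✓ (all of [5,6])
  i=6: ✗ (fails at j=7)
  i=7: ✗ (fails at j=7)
  i=8: ✗ (fails at j=8)
  i=9: ✓ (all of [9,10])
  i=10: ✓ (all of [10,11])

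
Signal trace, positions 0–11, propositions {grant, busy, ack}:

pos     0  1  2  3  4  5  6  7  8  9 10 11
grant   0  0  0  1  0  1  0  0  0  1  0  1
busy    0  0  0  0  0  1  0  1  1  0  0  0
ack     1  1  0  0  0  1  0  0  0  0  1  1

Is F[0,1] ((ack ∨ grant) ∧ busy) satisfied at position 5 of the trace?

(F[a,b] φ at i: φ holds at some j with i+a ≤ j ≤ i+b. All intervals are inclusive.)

Check ((ack ∨ grant) ∧ busy) at each j in [5,6]:
  j=5: true
  j=6: false
Found at j=5 → formula holds.

True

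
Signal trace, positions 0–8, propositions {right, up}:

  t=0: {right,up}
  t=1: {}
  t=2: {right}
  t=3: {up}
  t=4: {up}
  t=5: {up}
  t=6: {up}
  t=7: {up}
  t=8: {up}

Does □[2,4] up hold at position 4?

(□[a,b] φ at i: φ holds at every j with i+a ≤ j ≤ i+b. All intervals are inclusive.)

True

Check up at every j in [6,8]:
  j=6: true
  j=7: true
  j=8: true
All positions satisfy it → formula holds.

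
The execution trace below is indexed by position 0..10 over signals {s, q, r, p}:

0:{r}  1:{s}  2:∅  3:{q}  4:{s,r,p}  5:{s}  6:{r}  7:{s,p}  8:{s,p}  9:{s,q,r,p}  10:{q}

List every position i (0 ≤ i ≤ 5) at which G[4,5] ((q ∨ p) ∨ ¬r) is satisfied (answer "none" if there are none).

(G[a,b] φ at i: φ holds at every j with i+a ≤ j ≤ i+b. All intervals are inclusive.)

Evaluate at each i in [0,5]:
  i=0: ✓ (all of [4,5])
  i=1: ✗ (fails at j=6)
  i=2: ✗ (fails at j=6)
  i=3: ✓ (all of [7,8])
  i=4: ✓ (all of [8,9])
  i=5: ✓ (all of [9,10])

0, 3, 4, 5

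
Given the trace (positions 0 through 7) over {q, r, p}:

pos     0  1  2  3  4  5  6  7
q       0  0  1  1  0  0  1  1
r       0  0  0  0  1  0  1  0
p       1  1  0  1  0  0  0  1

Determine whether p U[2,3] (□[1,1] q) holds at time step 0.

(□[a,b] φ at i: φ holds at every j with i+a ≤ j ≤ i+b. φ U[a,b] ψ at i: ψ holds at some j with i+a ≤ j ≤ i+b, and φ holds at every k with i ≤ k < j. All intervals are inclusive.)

Need some j in [2,3] with □[1,1] q, and p at every k in [0,j-1].
  j=2: □[1,1] q holds; p holds at every k in [0,1] → satisfied.

True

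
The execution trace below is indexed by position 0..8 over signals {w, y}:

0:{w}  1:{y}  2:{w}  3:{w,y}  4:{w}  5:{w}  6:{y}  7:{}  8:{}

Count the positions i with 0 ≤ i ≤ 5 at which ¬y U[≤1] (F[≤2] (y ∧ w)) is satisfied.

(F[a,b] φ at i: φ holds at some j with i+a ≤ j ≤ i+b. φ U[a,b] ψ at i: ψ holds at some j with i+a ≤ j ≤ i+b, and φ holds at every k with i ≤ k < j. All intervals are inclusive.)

4

Evaluate at each i in [0,5]:
  i=0: ✓ (rhs at j=1; lhs holds on [0,0])
  i=1: ✓ (rhs at j=1)
  i=2: ✓ (rhs at j=2)
  i=3: ✓ (rhs at j=3)
  i=4: ✗ (no rhs in [4,5])
  i=5: ✗ (no rhs in [5,6])
Positions where it holds: {0, 1, 2, 3} → 4.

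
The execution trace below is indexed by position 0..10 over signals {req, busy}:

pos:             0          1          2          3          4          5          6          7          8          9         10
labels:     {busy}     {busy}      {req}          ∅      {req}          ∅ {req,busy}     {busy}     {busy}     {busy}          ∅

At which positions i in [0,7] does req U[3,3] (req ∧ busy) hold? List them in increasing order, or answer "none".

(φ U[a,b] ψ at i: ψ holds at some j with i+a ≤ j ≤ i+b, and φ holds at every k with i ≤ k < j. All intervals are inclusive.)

Evaluate at each i in [0,7]:
  i=0: ✗ (no rhs in [3,3])
  i=1: ✗ (no rhs in [4,4])
  i=2: ✗ (no rhs in [5,5])
  i=3: ✗ (lhs fails at k=3 before rhs at j=6)
  i=4: ✗ (no rhs in [7,7])
  i=5: ✗ (no rhs in [8,8])
  i=6: ✗ (no rhs in [9,9])
  i=7: ✗ (no rhs in [10,10])

none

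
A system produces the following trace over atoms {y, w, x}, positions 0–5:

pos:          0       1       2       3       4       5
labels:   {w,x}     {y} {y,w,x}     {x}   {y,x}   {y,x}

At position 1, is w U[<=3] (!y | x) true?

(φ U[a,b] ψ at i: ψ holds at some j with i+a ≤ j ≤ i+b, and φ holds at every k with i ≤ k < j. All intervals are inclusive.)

Need some j in [1,4] with (!y | x), and w at every k in [1,j-1].
  j=1: (!y | x) false.
  j=2: (!y | x) holds, but w fails at k=1 → not this j.
  j=3: (!y | x) holds, but w fails at k=1 → not this j.
  j=4: (!y | x) holds, but w fails at k=1 → not this j.
No j in the window works → until fails.

Does not hold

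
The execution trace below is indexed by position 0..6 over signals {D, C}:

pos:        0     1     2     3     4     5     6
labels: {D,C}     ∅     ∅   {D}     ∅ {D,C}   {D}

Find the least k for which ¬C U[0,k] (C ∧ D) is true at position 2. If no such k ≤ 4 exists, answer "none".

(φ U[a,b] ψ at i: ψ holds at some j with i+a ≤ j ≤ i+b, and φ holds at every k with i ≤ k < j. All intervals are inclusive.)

Need earliest j ≥ 2 with (C ∧ D), and ¬C at every k in [2,j-1].
  j=2: rhs fails.
  j=3: rhs fails.
  j=4: rhs fails.
  j=5: rhs holds; lhs holds on [2,4]. k = 3.

3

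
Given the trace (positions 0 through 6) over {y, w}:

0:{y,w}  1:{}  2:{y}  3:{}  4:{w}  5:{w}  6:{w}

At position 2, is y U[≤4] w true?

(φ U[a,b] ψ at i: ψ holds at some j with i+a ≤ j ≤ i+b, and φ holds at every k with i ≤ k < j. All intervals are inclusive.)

Need some j in [2,6] with w, and y at every k in [2,j-1].
  j=2: w false.
  j=3: w false.
  j=4: w holds, but y fails at k=3 → not this j.
  j=5: w holds, but y fails at k=3 → not this j.
  j=6: w holds, but y fails at k=3 → not this j.
No j in the window works → until fails.

No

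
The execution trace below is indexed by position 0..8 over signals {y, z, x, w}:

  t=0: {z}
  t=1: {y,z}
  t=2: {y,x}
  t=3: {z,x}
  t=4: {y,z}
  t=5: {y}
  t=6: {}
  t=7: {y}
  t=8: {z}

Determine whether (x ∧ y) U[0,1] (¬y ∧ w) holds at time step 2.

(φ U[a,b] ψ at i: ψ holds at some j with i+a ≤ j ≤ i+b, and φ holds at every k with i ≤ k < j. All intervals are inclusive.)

No

Need some j in [2,3] with (¬y ∧ w), and (x ∧ y) at every k in [2,j-1].
  j=2: (¬y ∧ w) false.
  j=3: (¬y ∧ w) false.
No j in the window works → until fails.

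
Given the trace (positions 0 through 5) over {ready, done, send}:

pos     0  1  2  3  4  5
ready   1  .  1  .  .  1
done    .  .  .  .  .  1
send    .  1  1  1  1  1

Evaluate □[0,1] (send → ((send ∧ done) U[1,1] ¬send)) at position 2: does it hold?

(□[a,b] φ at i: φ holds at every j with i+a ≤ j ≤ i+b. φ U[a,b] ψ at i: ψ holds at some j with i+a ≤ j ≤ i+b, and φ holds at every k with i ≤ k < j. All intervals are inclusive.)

Check (send → ((send ∧ done) U[1,1] ¬send)) at every j in [2,3]:
  j=2: antecedent true; consequent fails → ✗
  j=3: antecedent true; consequent fails → ✗
Fails at j=2 → formula fails.

Does not hold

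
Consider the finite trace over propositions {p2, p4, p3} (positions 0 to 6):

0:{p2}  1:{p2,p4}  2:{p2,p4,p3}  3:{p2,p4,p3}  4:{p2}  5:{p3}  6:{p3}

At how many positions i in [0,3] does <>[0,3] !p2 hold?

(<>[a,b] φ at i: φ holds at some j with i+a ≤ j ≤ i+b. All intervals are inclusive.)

2

Evaluate at each i in [0,3]:
  i=0: ✗ (none in [0,3])
  i=1: ✗ (none in [1,4])
  i=2: ✓ (witness j=5)
  i=3: ✓ (witness j=5)
Positions where it holds: {2, 3} → 2.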